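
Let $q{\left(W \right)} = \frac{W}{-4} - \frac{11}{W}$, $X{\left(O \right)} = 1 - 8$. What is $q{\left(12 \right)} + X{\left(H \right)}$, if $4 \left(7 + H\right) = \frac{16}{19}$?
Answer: $- \frac{131}{12} \approx -10.917$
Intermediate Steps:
$H = - \frac{129}{19}$ ($H = -7 + \frac{16 \cdot \frac{1}{19}}{4} = -7 + \frac{1}{4} \cdot \frac{16}{19} = -7 + \frac{4}{19} = - \frac{129}{19} \approx -6.7895$)
$X{\left(O \right)} = -7$
$q{\left(W \right)} = - \frac{11}{W} - \frac{W}{4}$ ($q{\left(W \right)} = W \left(- \frac{1}{4}\right) - \frac{11}{W} = - \frac{W}{4} - \frac{11}{W} = - \frac{11}{W} - \frac{W}{4}$)
$q{\left(12 \right)} + X{\left(H \right)} = \left(- \frac{11}{12} - 3\right) - 7 = - \frac{47}{12} - 7 = - \frac{131}{12}$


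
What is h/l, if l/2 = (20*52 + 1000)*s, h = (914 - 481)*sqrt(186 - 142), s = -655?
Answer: -433*sqrt(11)/1336200 ≈ -0.0010748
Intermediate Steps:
h = 866*sqrt(11) (h = 433*sqrt(44) = 433*(2*sqrt(11)) = 866*sqrt(11) ≈ 2872.2)
l = -2672400 (l = 2*((20*52 + 1000)*(-655)) = 2*((1040 + 1000)*(-655)) = 2*(2040*(-655)) = 2*(-1336200) = -2672400)
h/l = (866*sqrt(11))/(-2672400) = (866*sqrt(11))*(-1/2672400) = -433*sqrt(11)/1336200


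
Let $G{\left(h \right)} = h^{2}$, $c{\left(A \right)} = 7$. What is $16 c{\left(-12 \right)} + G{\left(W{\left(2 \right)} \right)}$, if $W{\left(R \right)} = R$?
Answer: $116$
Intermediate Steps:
$16 c{\left(-12 \right)} + G{\left(W{\left(2 \right)} \right)} = 16 \cdot 7 + 2^{2} = 112 + 4 = 116$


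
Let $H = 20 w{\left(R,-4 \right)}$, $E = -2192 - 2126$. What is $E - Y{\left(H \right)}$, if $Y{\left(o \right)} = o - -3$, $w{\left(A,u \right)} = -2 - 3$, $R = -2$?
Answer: $-4221$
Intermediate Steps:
$w{\left(A,u \right)} = -5$
$E = -4318$
$H = -100$ ($H = 20 \left(-5\right) = -100$)
$Y{\left(o \right)} = 3 + o$ ($Y{\left(o \right)} = o + 3 = 3 + o$)
$E - Y{\left(H \right)} = -4318 - \left(3 - 100\right) = -4318 - -97 = -4318 + 97 = -4221$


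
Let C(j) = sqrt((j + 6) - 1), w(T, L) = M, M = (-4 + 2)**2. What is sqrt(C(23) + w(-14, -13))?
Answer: sqrt(4 + 2*sqrt(7)) ≈ 3.0482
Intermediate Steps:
M = 4 (M = (-2)**2 = 4)
w(T, L) = 4
C(j) = sqrt(5 + j) (C(j) = sqrt((6 + j) - 1) = sqrt(5 + j))
sqrt(C(23) + w(-14, -13)) = sqrt(sqrt(5 + 23) + 4) = sqrt(sqrt(28) + 4) = sqrt(2*sqrt(7) + 4) = sqrt(4 + 2*sqrt(7))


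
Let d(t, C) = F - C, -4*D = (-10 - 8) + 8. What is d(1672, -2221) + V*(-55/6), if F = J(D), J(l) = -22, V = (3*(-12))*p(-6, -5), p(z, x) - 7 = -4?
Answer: 3189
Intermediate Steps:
D = 5/2 (D = -((-10 - 8) + 8)/4 = -(-18 + 8)/4 = -¼*(-10) = 5/2 ≈ 2.5000)
p(z, x) = 3 (p(z, x) = 7 - 4 = 3)
V = -108 (V = (3*(-12))*3 = -36*3 = -108)
F = -22
d(t, C) = -22 - C
d(1672, -2221) + V*(-55/6) = (-22 - 1*(-2221)) - (-5940)/6 = (-22 + 2221) - (-5940)/6 = 2199 - 108*(-55/6) = 2199 + 990 = 3189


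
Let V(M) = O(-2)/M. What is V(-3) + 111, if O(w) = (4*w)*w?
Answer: 317/3 ≈ 105.67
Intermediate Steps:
O(w) = 4*w²
V(M) = 16/M (V(M) = (4*(-2)²)/M = (4*4)/M = 16/M)
V(-3) + 111 = 16/(-3) + 111 = 16*(-⅓) + 111 = -16/3 + 111 = 317/3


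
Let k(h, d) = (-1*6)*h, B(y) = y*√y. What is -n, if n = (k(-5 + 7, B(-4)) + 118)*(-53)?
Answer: 5618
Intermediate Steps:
B(y) = y^(3/2)
k(h, d) = -6*h
n = -5618 (n = (-6*(-5 + 7) + 118)*(-53) = (-6*2 + 118)*(-53) = (-12 + 118)*(-53) = 106*(-53) = -5618)
-n = -1*(-5618) = 5618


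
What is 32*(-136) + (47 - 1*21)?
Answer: -4326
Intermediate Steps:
32*(-136) + (47 - 1*21) = -4352 + (47 - 21) = -4352 + 26 = -4326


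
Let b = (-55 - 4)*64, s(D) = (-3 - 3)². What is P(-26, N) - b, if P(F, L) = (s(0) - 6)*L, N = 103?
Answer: 6866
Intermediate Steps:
s(D) = 36 (s(D) = (-6)² = 36)
b = -3776 (b = -59*64 = -3776)
P(F, L) = 30*L (P(F, L) = (36 - 6)*L = 30*L)
P(-26, N) - b = 30*103 - 1*(-3776) = 3090 + 3776 = 6866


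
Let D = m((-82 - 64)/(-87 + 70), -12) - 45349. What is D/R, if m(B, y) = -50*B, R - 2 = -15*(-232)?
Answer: -778233/59194 ≈ -13.147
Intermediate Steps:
R = 3482 (R = 2 - 15*(-232) = 2 + 3480 = 3482)
D = -778233/17 (D = -50*(-82 - 64)/(-87 + 70) - 45349 = -(-7300)/(-17) - 45349 = -(-7300)*(-1)/17 - 45349 = -50*146/17 - 45349 = -7300/17 - 45349 = -778233/17 ≈ -45778.)
D/R = -778233/17/3482 = -778233/17*1/3482 = -778233/59194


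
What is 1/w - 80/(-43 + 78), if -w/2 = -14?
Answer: -9/4 ≈ -2.2500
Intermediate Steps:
w = 28 (w = -2*(-14) = 28)
1/w - 80/(-43 + 78) = 1/28 - 80/(-43 + 78) = 1/28 - 80/35 = 1/28 + (1/35)*(-80) = 1/28 - 16/7 = -9/4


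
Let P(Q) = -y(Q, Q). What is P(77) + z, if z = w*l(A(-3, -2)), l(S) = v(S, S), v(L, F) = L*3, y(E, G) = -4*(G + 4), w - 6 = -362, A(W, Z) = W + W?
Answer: 6732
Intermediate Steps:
A(W, Z) = 2*W
w = -356 (w = 6 - 362 = -356)
y(E, G) = -16 - 4*G (y(E, G) = -4*(4 + G) = -16 - 4*G)
v(L, F) = 3*L
l(S) = 3*S
P(Q) = 16 + 4*Q (P(Q) = -(-16 - 4*Q) = 16 + 4*Q)
z = 6408 (z = -1068*2*(-3) = -1068*(-6) = -356*(-18) = 6408)
P(77) + z = (16 + 4*77) + 6408 = (16 + 308) + 6408 = 324 + 6408 = 6732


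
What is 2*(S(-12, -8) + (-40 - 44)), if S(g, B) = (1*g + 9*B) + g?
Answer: -360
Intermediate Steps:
S(g, B) = 2*g + 9*B (S(g, B) = (g + 9*B) + g = 2*g + 9*B)
2*(S(-12, -8) + (-40 - 44)) = 2*((2*(-12) + 9*(-8)) + (-40 - 44)) = 2*((-24 - 72) - 84) = 2*(-96 - 84) = 2*(-180) = -360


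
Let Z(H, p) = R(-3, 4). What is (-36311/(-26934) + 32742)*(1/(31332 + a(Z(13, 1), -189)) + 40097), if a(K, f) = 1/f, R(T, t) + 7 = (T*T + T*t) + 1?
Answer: 104702168266396111336/79748166849 ≈ 1.3129e+9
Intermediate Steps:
R(T, t) = -6 + T² + T*t (R(T, t) = -7 + ((T*T + T*t) + 1) = -7 + ((T² + T*t) + 1) = -7 + (1 + T² + T*t) = -6 + T² + T*t)
Z(H, p) = -9 (Z(H, p) = -6 + (-3)² - 3*4 = -6 + 9 - 12 = -9)
(-36311/(-26934) + 32742)*(1/(31332 + a(Z(13, 1), -189)) + 40097) = (-36311/(-26934) + 32742)*(1/(31332 + 1/(-189)) + 40097) = (-36311*(-1/26934) + 32742)*(1/(31332 - 1/189) + 40097) = (36311/26934 + 32742)*(1/(5921747/189) + 40097) = 881909339*(189/5921747 + 40097)/26934 = (881909339/26934)*(237444289648/5921747) = 104702168266396111336/79748166849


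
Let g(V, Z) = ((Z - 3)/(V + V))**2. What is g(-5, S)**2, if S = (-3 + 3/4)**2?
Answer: 1185921/655360000 ≈ 0.0018096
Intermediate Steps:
S = 81/16 (S = (-3 + 3*(1/4))**2 = (-3 + 3/4)**2 = (-9/4)**2 = 81/16 ≈ 5.0625)
g(V, Z) = (-3 + Z)**2/(4*V**2) (g(V, Z) = ((-3 + Z)/((2*V)))**2 = ((-3 + Z)*(1/(2*V)))**2 = ((-3 + Z)/(2*V))**2 = (-3 + Z)**2/(4*V**2))
g(-5, S)**2 = ((1/4)*(-3 + 81/16)**2/(-5)**2)**2 = ((1/4)*(1/25)*(33/16)**2)**2 = ((1/4)*(1/25)*(1089/256))**2 = (1089/25600)**2 = 1185921/655360000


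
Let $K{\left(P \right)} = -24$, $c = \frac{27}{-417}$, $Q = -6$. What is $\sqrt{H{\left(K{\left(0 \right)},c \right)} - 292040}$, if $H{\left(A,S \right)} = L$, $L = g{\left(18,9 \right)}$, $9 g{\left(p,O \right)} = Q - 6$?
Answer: $\frac{2 i \sqrt{657093}}{3} \approx 540.41 i$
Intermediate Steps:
$g{\left(p,O \right)} = - \frac{4}{3}$ ($g{\left(p,O \right)} = \frac{-6 - 6}{9} = \frac{1}{9} \left(-12\right) = - \frac{4}{3}$)
$c = - \frac{9}{139}$ ($c = 27 \left(- \frac{1}{417}\right) = - \frac{9}{139} \approx -0.064748$)
$L = - \frac{4}{3} \approx -1.3333$
$H{\left(A,S \right)} = - \frac{4}{3}$
$\sqrt{H{\left(K{\left(0 \right)},c \right)} - 292040} = \sqrt{- \frac{4}{3} - 292040} = \sqrt{- \frac{876124}{3}} = \frac{2 i \sqrt{657093}}{3}$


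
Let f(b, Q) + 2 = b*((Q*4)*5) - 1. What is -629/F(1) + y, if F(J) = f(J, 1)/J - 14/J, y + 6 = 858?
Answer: 1927/3 ≈ 642.33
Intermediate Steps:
y = 852 (y = -6 + 858 = 852)
f(b, Q) = -3 + 20*Q*b (f(b, Q) = -2 + (b*((Q*4)*5) - 1) = -2 + (b*((4*Q)*5) - 1) = -2 + (b*(20*Q) - 1) = -2 + (20*Q*b - 1) = -2 + (-1 + 20*Q*b) = -3 + 20*Q*b)
F(J) = -14/J + (-3 + 20*J)/J (F(J) = (-3 + 20*1*J)/J - 14/J = (-3 + 20*J)/J - 14/J = -14/J + (-3 + 20*J)/J)
-629/F(1) + y = -629/(20 - 17/1) + 852 = -629/(20 - 17*1) + 852 = -629/(20 - 17) + 852 = -629/3 + 852 = 1927/3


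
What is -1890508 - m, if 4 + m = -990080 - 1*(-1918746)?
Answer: -2819170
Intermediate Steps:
m = 928662 (m = -4 + (-990080 - 1*(-1918746)) = -4 + (-990080 + 1918746) = -4 + 928666 = 928662)
-1890508 - m = -1890508 - 1*928662 = -1890508 - 928662 = -2819170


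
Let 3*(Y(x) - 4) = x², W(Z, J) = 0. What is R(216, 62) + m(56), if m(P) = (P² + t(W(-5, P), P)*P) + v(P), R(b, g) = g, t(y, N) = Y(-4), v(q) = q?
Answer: 11330/3 ≈ 3776.7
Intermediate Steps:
Y(x) = 4 + x²/3
t(y, N) = 28/3 (t(y, N) = 4 + (⅓)*(-4)² = 4 + (⅓)*16 = 4 + 16/3 = 28/3)
m(P) = P² + 31*P/3 (m(P) = (P² + 28*P/3) + P = P² + 31*P/3)
R(216, 62) + m(56) = 62 + (⅓)*56*(31 + 3*56) = 62 + (⅓)*56*(31 + 168) = 62 + (⅓)*56*199 = 62 + 11144/3 = 11330/3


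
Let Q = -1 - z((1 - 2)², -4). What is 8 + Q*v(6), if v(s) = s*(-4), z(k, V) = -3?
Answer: -40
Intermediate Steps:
v(s) = -4*s
Q = 2 (Q = -1 - 1*(-3) = -1 + 3 = 2)
8 + Q*v(6) = 8 + 2*(-4*6) = 8 + 2*(-24) = 8 - 48 = -40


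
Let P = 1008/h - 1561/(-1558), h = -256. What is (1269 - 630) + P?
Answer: 7927907/12464 ≈ 636.06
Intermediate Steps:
P = -36589/12464 (P = 1008/(-256) - 1561/(-1558) = 1008*(-1/256) - 1561*(-1/1558) = -63/16 + 1561/1558 = -36589/12464 ≈ -2.9356)
(1269 - 630) + P = (1269 - 630) - 36589/12464 = 639 - 36589/12464 = 7927907/12464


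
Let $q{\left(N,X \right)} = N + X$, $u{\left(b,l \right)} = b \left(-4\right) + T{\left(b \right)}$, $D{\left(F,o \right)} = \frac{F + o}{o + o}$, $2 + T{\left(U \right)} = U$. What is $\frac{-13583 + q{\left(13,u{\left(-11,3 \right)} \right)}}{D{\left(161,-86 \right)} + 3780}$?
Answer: $- \frac{776236}{216695} \approx -3.5822$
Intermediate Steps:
$T{\left(U \right)} = -2 + U$
$D{\left(F,o \right)} = \frac{F + o}{2 o}$
$u{\left(b,l \right)} = -2 - 3 b$ ($u{\left(b,l \right)} = b \left(-4\right) + \left(-2 + b\right) = - 4 b + \left(-2 + b\right) = -2 - 3 b$)
$\frac{-13583 + q{\left(13,u{\left(-11,3 \right)} \right)}}{D{\left(161,-86 \right)} + 3780} = \frac{-13583 + \left(13 - -31\right)}{\frac{161 - 86}{2 \left(-86\right)} + 3780} = \frac{-13583 + \left(13 + \left(-2 + 33\right)\right)}{\frac{1}{2} \left(- \frac{1}{86}\right) 75 + 3780} = \frac{-13583 + \left(13 + 31\right)}{- \frac{75}{172} + 3780} = \frac{-13583 + 44}{\frac{650085}{172}} = \left(-13539\right) \frac{172}{650085} = - \frac{776236}{216695}$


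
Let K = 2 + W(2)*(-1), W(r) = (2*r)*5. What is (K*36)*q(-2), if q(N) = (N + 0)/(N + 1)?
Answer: -1296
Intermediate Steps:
q(N) = N/(1 + N)
W(r) = 10*r
K = -18 (K = 2 + (10*2)*(-1) = 2 + 20*(-1) = 2 - 20 = -18)
(K*36)*q(-2) = (-18*36)*(-2/(1 - 2)) = -(-1296)/(-1) = -(-1296)*(-1) = -648*2 = -1296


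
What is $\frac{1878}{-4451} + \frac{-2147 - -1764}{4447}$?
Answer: $- \frac{10056199}{19793597} \approx -0.50805$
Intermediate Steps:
$\frac{1878}{-4451} + \frac{-2147 - -1764}{4447} = 1878 \left(- \frac{1}{4451}\right) + \left(-2147 + 1764\right) \frac{1}{4447} = - \frac{1878}{4451} - \frac{383}{4447} = - \frac{10056199}{19793597}$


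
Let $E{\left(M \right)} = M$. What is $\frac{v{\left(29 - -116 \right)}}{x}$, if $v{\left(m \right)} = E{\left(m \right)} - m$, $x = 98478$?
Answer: $0$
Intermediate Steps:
$v{\left(m \right)} = 0$ ($v{\left(m \right)} = m - m = 0$)
$\frac{v{\left(29 - -116 \right)}}{x} = \frac{0}{98478} = 0 \cdot \frac{1}{98478} = 0$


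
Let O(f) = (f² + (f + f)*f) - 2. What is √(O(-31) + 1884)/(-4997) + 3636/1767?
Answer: 1212/589 - √4765/4997 ≈ 2.0439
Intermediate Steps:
O(f) = -2 + 3*f² (O(f) = (f² + (2*f)*f) - 2 = (f² + 2*f²) - 2 = 3*f² - 2 = -2 + 3*f²)
√(O(-31) + 1884)/(-4997) + 3636/1767 = √((-2 + 3*(-31)²) + 1884)/(-4997) + 3636/1767 = √((-2 + 3*961) + 1884)*(-1/4997) + 3636*(1/1767) = √((-2 + 2883) + 1884)*(-1/4997) + 1212/589 = √(2881 + 1884)*(-1/4997) + 1212/589 = √4765*(-1/4997) + 1212/589 = -√4765/4997 + 1212/589 = 1212/589 - √4765/4997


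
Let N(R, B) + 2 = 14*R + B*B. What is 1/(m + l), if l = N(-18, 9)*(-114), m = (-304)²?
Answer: 1/112138 ≈ 8.9176e-6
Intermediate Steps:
N(R, B) = -2 + B² + 14*R (N(R, B) = -2 + (14*R + B*B) = -2 + (14*R + B²) = -2 + (B² + 14*R) = -2 + B² + 14*R)
m = 92416
l = 19722 (l = (-2 + 9² + 14*(-18))*(-114) = (-2 + 81 - 252)*(-114) = -173*(-114) = 19722)
1/(m + l) = 1/(92416 + 19722) = 1/112138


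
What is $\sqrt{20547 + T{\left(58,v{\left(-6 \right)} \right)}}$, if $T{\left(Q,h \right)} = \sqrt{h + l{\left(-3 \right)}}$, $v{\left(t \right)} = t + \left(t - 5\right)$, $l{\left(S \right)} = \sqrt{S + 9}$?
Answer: $\sqrt{20547 + i \sqrt{17 - \sqrt{6}}} \approx 143.34 + 0.013 i$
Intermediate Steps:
$l{\left(S \right)} = \sqrt{9 + S}$
$v{\left(t \right)} = -5 + 2 t$ ($v{\left(t \right)} = t + \left(-5 + t\right) = -5 + 2 t$)
$T{\left(Q,h \right)} = \sqrt{h + \sqrt{6}}$ ($T{\left(Q,h \right)} = \sqrt{h + \sqrt{9 - 3}} = \sqrt{h + \sqrt{6}}$)
$\sqrt{20547 + T{\left(58,v{\left(-6 \right)} \right)}} = \sqrt{20547 + \sqrt{\left(-5 + 2 \left(-6\right)\right) + \sqrt{6}}} = \sqrt{20547 + \sqrt{\left(-5 - 12\right) + \sqrt{6}}} = \sqrt{20547 + \sqrt{-17 + \sqrt{6}}}$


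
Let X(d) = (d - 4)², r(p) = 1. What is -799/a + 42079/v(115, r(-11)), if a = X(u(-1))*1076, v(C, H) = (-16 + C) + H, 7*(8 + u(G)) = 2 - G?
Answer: 18566156759/44122725 ≈ 420.78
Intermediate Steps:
u(G) = -54/7 - G/7 (u(G) = -8 + (2 - G)/7 = -8 + (2/7 - G/7) = -54/7 - G/7)
v(C, H) = -16 + C + H
X(d) = (-4 + d)²
a = 7059636/49 (a = (-4 + (-54/7 - ⅐*(-1)))²*1076 = (-4 + (-54/7 + ⅐))²*1076 = (-4 - 53/7)²*1076 = (-81/7)²*1076 = (6561/49)*1076 = 7059636/49 ≈ 1.4407e+5)
-799/a + 42079/v(115, r(-11)) = -799/7059636/49 + 42079/(-16 + 115 + 1) = -799*49/7059636 + 42079/100 = -39151/7059636 + 42079*(1/100) = -39151/7059636 + 42079/100 = 18566156759/44122725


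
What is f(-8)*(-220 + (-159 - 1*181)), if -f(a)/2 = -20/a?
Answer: 2800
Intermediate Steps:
f(a) = 40/a (f(a) = -(-40)/a = 40/a)
f(-8)*(-220 + (-159 - 1*181)) = (40/(-8))*(-220 + (-159 - 1*181)) = (40*(-⅛))*(-220 + (-159 - 181)) = -5*(-220 - 340) = -5*(-560) = 2800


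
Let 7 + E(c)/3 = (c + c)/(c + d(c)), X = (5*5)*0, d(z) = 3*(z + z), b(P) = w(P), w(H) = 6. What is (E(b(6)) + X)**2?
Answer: 19881/49 ≈ 405.73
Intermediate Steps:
b(P) = 6
d(z) = 6*z (d(z) = 3*(2*z) = 6*z)
X = 0 (X = 25*0 = 0)
E(c) = -141/7 (E(c) = -21 + 3*((c + c)/(c + 6*c)) = -21 + 3*((2*c)/((7*c))) = -21 + 3*((2*c)*(1/(7*c))) = -21 + 3*(2/7) = -21 + 6/7 = -141/7)
(E(b(6)) + X)**2 = (-141/7 + 0)**2 = (-141/7)**2 = 19881/49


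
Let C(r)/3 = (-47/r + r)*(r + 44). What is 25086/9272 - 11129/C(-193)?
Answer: 5226936425/2028773868 ≈ 2.5764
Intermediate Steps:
C(r) = 3*(44 + r)*(r - 47/r) (C(r) = 3*((-47/r + r)*(r + 44)) = 3*((r - 47/r)*(44 + r)) = 3*((44 + r)*(r - 47/r)) = 3*(44 + r)*(r - 47/r))
25086/9272 - 11129/C(-193) = 25086/9272 - 11129/(-141 - 6204/(-193) + 3*(-193)**2 + 132*(-193)) = 25086*(1/9272) - 11129/(-141 - 6204*(-1/193) + 3*37249 - 25476) = 12543/4636 - 11129/(-141 + 6204/193 + 111747 - 25476) = 12543/4636 - 11129/16629294/193 = 12543/4636 - 11129*193/16629294 = 12543/4636 - 2147897/16629294 = 5226936425/2028773868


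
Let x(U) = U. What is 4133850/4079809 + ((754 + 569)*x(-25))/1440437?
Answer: 5819610809775/5876707836533 ≈ 0.99028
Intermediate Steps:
4133850/4079809 + ((754 + 569)*x(-25))/1440437 = 4133850/4079809 + ((754 + 569)*(-25))/1440437 = 4133850*(1/4079809) + (1323*(-25))*(1/1440437) = 4133850/4079809 - 33075*1/1440437 = 4133850/4079809 - 33075/1440437 = 5819610809775/5876707836533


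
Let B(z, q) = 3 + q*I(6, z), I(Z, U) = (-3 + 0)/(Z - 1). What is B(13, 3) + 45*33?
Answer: 7431/5 ≈ 1486.2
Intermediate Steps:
I(Z, U) = -3/(-1 + Z)
B(z, q) = 3 - 3*q/5 (B(z, q) = 3 + q*(-3/(-1 + 6)) = 3 + q*(-3/5) = 3 + q*(-3*⅕) = 3 + q*(-⅗) = 3 - 3*q/5)
B(13, 3) + 45*33 = (3 - ⅗*3) + 45*33 = (3 - 9/5) + 1485 = 6/5 + 1485 = 7431/5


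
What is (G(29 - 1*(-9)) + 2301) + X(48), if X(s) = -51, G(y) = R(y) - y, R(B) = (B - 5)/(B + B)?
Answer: 168145/76 ≈ 2212.4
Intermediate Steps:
R(B) = (-5 + B)/(2*B) (R(B) = (-5 + B)/((2*B)) = (-5 + B)*(1/(2*B)) = (-5 + B)/(2*B))
G(y) = -y + (-5 + y)/(2*y) (G(y) = (-5 + y)/(2*y) - y = -y + (-5 + y)/(2*y))
(G(29 - 1*(-9)) + 2301) + X(48) = ((½ - (29 - 1*(-9)) - 5/(2*(29 - 1*(-9)))) + 2301) - 51 = ((½ - (29 + 9) - 5/(2*(29 + 9))) + 2301) - 51 = ((½ - 1*38 - 5/2/38) + 2301) - 51 = ((½ - 38 - 5/2*1/38) + 2301) - 51 = ((½ - 38 - 5/76) + 2301) - 51 = (-2855/76 + 2301) - 51 = 172021/76 - 51 = 168145/76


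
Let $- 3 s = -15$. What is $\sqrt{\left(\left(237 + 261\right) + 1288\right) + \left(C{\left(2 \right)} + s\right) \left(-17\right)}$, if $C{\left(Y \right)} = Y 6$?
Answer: $\sqrt{1497} \approx 38.691$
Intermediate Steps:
$s = 5$ ($s = \left(- \frac{1}{3}\right) \left(-15\right) = 5$)
$C{\left(Y \right)} = 6 Y$
$\sqrt{\left(\left(237 + 261\right) + 1288\right) + \left(C{\left(2 \right)} + s\right) \left(-17\right)} = \sqrt{\left(\left(237 + 261\right) + 1288\right) + \left(6 \cdot 2 + 5\right) \left(-17\right)} = \sqrt{\left(498 + 1288\right) + \left(12 + 5\right) \left(-17\right)} = \sqrt{1786 + 17 \left(-17\right)} = \sqrt{1786 - 289} = \sqrt{1497}$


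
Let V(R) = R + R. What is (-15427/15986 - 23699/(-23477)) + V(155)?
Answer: 116360702355/375303322 ≈ 310.04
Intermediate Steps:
V(R) = 2*R
(-15427/15986 - 23699/(-23477)) + V(155) = (-15427/15986 - 23699/(-23477)) + 2*155 = (-15427*1/15986 - 23699*(-1/23477)) + 310 = (-15427/15986 + 23699/23477) + 310 = 16672535/375303322 + 310 = 116360702355/375303322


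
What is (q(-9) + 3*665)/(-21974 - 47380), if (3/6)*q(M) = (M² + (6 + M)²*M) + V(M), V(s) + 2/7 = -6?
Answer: -13877/485478 ≈ -0.028584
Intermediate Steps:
V(s) = -44/7 (V(s) = -2/7 - 6 = -44/7)
q(M) = -88/7 + 2*M² + 2*M*(6 + M)² (q(M) = 2*((M² + (6 + M)²*M) - 44/7) = 2*((M² + M*(6 + M)²) - 44/7) = 2*(-44/7 + M² + M*(6 + M)²) = -88/7 + 2*M² + 2*M*(6 + M)²)
(q(-9) + 3*665)/(-21974 - 47380) = ((-88/7 + 2*(-9)² + 2*(-9)*(6 - 9)²) + 3*665)/(-21974 - 47380) = ((-88/7 + 2*81 + 2*(-9)*(-3)²) + 1995)/(-69354) = ((-88/7 + 162 + 2*(-9)*9) + 1995)*(-1/69354) = ((-88/7 + 162 - 162) + 1995)*(-1/69354) = (-88/7 + 1995)*(-1/69354) = (13877/7)*(-1/69354) = -13877/485478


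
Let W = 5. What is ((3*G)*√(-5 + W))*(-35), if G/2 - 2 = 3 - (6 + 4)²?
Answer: 0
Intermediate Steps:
G = -190 (G = 4 + 2*(3 - (6 + 4)²) = 4 + 2*(3 - 1*10²) = 4 + 2*(3 - 1*100) = 4 + 2*(3 - 100) = 4 + 2*(-97) = 4 - 194 = -190)
((3*G)*√(-5 + W))*(-35) = ((3*(-190))*√(-5 + 5))*(-35) = -570*√0*(-35) = -570*0*(-35) = 0*(-35) = 0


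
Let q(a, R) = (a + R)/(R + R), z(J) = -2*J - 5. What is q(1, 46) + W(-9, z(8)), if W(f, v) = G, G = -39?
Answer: -3541/92 ≈ -38.489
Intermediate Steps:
z(J) = -5 - 2*J
q(a, R) = (R + a)/(2*R) (q(a, R) = (R + a)/((2*R)) = (R + a)*(1/(2*R)) = (R + a)/(2*R))
W(f, v) = -39
q(1, 46) + W(-9, z(8)) = (½)*(46 + 1)/46 - 39 = (½)*(1/46)*47 - 39 = 47/92 - 39 = -3541/92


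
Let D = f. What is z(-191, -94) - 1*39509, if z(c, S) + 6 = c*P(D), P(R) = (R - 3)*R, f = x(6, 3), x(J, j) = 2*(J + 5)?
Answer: -119353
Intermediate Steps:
x(J, j) = 10 + 2*J (x(J, j) = 2*(5 + J) = 10 + 2*J)
f = 22 (f = 10 + 2*6 = 10 + 12 = 22)
D = 22
P(R) = R*(-3 + R) (P(R) = (-3 + R)*R = R*(-3 + R))
z(c, S) = -6 + 418*c (z(c, S) = -6 + c*(22*(-3 + 22)) = -6 + c*(22*19) = -6 + c*418 = -6 + 418*c)
z(-191, -94) - 1*39509 = (-6 + 418*(-191)) - 1*39509 = (-6 - 79838) - 39509 = -79844 - 39509 = -119353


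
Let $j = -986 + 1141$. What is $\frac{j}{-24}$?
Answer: $- \frac{155}{24} \approx -6.4583$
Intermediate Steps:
$j = 155$
$\frac{j}{-24} = \frac{1}{-24} \cdot 155 = \left(- \frac{1}{24}\right) 155 = - \frac{155}{24}$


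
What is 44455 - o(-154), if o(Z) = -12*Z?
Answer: 42607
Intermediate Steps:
44455 - o(-154) = 44455 - (-12)*(-154) = 44455 - 1*1848 = 44455 - 1848 = 42607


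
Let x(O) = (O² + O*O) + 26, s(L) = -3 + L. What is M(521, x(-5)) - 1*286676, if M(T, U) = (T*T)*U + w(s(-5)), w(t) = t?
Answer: 20342832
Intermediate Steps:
x(O) = 26 + 2*O² (x(O) = (O² + O²) + 26 = 2*O² + 26 = 26 + 2*O²)
M(T, U) = -8 + U*T² (M(T, U) = (T*T)*U + (-3 - 5) = T²*U - 8 = U*T² - 8 = -8 + U*T²)
M(521, x(-5)) - 1*286676 = (-8 + (26 + 2*(-5)²)*521²) - 1*286676 = (-8 + (26 + 2*25)*271441) - 286676 = (-8 + (26 + 50)*271441) - 286676 = (-8 + 76*271441) - 286676 = (-8 + 20629516) - 286676 = 20629508 - 286676 = 20342832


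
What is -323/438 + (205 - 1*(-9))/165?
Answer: 4493/8030 ≈ 0.55953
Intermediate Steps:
-323/438 + (205 - 1*(-9))/165 = -323*1/438 + (205 + 9)*(1/165) = -323/438 + 214*(1/165) = -323/438 + 214/165 = 4493/8030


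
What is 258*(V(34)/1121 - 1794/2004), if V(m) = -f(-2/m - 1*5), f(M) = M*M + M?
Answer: -12751480623/54102823 ≈ -235.69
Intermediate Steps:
f(M) = M + M**2 (f(M) = M**2 + M = M + M**2)
V(m) = -(-5 - 2/m)*(-4 - 2/m) (V(m) = -(-2/m - 1*5)*(1 + (-2/m - 1*5)) = -(-2/m - 5)*(1 + (-2/m - 5)) = -(-5 - 2/m)*(1 + (-5 - 2/m)) = -(-5 - 2/m)*(-4 - 2/m))
258*(V(34)/1121 - 1794/2004) = 258*((-20 - 18/34 - 4/34**2)/1121 - 1794/2004) = 258*((-20 - 18*1/34 - 4*1/1156)*(1/1121) - 1794*1/2004) = 258*((-20 - 9/17 - 1/289)*(1/1121) - 299/334) = 258*(-5934/289*1/1121 - 299/334) = 258*(-5934/323969 - 299/334) = 258*(-98848687/108205646) = -12751480623/54102823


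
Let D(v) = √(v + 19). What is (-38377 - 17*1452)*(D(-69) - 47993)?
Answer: 3026486573 - 315305*I*√2 ≈ 3.0265e+9 - 4.4591e+5*I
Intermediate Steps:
D(v) = √(19 + v)
(-38377 - 17*1452)*(D(-69) - 47993) = (-38377 - 17*1452)*(√(19 - 69) - 47993) = (-38377 - 24684)*(√(-50) - 47993) = -63061*(5*I*√2 - 47993) = -63061*(-47993 + 5*I*√2) = 3026486573 - 315305*I*√2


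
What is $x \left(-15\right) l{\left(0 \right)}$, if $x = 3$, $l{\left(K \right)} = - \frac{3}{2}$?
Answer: $\frac{135}{2} \approx 67.5$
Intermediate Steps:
$l{\left(K \right)} = - \frac{3}{2}$ ($l{\left(K \right)} = \left(-3\right) \frac{1}{2} = - \frac{3}{2}$)
$x \left(-15\right) l{\left(0 \right)} = 3 \left(-15\right) \left(- \frac{3}{2}\right) = \left(-45\right) \left(- \frac{3}{2}\right) = \frac{135}{2}$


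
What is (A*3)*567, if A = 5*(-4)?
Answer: -34020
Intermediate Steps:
A = -20
(A*3)*567 = -20*3*567 = -60*567 = -34020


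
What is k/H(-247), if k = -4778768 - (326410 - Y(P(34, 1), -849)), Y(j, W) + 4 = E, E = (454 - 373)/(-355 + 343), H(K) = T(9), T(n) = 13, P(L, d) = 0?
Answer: -20420755/52 ≈ -3.9271e+5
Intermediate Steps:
H(K) = 13
E = -27/4 (E = 81/(-12) = 81*(-1/12) = -27/4 ≈ -6.7500)
Y(j, W) = -43/4 (Y(j, W) = -4 - 27/4 = -43/4)
k = -20420755/4 (k = -4778768 - (326410 - 1*(-43/4)) = -4778768 - (326410 + 43/4) = -4778768 - 1*1305683/4 = -4778768 - 1305683/4 = -20420755/4 ≈ -5.1052e+6)
k/H(-247) = -20420755/4/13 = -20420755/4*1/13 = -20420755/52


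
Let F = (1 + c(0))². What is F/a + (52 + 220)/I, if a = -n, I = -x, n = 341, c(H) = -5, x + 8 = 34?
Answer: -46584/4433 ≈ -10.508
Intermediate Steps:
x = 26 (x = -8 + 34 = 26)
F = 16 (F = (1 - 5)² = (-4)² = 16)
I = -26 (I = -1*26 = -26)
a = -341 (a = -1*341 = -341)
F/a + (52 + 220)/I = 16/(-341) + (52 + 220)/(-26) = 16*(-1/341) + 272*(-1/26) = -16/341 - 136/13 = -46584/4433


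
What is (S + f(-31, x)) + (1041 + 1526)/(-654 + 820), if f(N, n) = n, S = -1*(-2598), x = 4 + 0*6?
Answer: 434499/166 ≈ 2617.5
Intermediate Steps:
x = 4 (x = 4 + 0 = 4)
S = 2598
(S + f(-31, x)) + (1041 + 1526)/(-654 + 820) = (2598 + 4) + (1041 + 1526)/(-654 + 820) = 2602 + 2567/166 = 434499/166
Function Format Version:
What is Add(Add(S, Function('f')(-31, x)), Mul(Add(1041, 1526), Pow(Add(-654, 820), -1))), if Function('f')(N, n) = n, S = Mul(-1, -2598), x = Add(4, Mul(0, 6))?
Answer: Rational(434499, 166) ≈ 2617.5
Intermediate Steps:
x = 4 (x = Add(4, 0) = 4)
S = 2598
Add(Add(S, Function('f')(-31, x)), Mul(Add(1041, 1526), Pow(Add(-654, 820), -1))) = Add(Add(2598, 4), Mul(Add(1041, 1526), Pow(Add(-654, 820), -1))) = Add(2602, Mul(2567, Pow(166, -1))) = Add(2602, Mul(2567, Rational(1, 166))) = Add(2602, Rational(2567, 166)) = Rational(434499, 166)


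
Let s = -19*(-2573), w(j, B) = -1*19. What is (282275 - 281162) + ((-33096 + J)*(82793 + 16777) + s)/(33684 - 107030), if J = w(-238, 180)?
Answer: 3378845761/73346 ≈ 46067.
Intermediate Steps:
w(j, B) = -19
J = -19
s = 48887
(282275 - 281162) + ((-33096 + J)*(82793 + 16777) + s)/(33684 - 107030) = (282275 - 281162) + ((-33096 - 19)*(82793 + 16777) + 48887)/(33684 - 107030) = 1113 + (-33115*99570 + 48887)/(-73346) = 1113 + (-3297260550 + 48887)*(-1/73346) = 1113 - 3297211663*(-1/73346) = 1113 + 3297211663/73346 = 3378845761/73346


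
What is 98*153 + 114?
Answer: 15108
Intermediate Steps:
98*153 + 114 = 14994 + 114 = 15108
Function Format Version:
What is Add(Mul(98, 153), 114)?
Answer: 15108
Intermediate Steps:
Add(Mul(98, 153), 114) = Add(14994, 114) = 15108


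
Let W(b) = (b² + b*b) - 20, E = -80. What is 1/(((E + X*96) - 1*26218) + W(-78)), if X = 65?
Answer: -1/7910 ≈ -0.00012642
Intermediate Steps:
W(b) = -20 + 2*b² (W(b) = (b² + b²) - 20 = 2*b² - 20 = -20 + 2*b²)
1/(((E + X*96) - 1*26218) + W(-78)) = 1/(((-80 + 65*96) - 1*26218) + (-20 + 2*(-78)²)) = 1/(((-80 + 6240) - 26218) + (-20 + 2*6084)) = 1/((6160 - 26218) + (-20 + 12168)) = 1/(-20058 + 12148) = 1/(-7910) = -1/7910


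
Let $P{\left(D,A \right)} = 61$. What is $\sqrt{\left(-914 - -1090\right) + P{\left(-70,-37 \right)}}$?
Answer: $\sqrt{237} \approx 15.395$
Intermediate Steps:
$\sqrt{\left(-914 - -1090\right) + P{\left(-70,-37 \right)}} = \sqrt{\left(-914 - -1090\right) + 61} = \sqrt{\left(-914 + 1090\right) + 61} = \sqrt{176 + 61} = \sqrt{237}$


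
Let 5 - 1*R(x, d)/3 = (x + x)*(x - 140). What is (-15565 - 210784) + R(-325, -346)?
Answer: -1133084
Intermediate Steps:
R(x, d) = 15 - 6*x*(-140 + x) (R(x, d) = 15 - 3*(x + x)*(x - 140) = 15 - 3*2*x*(-140 + x) = 15 - 6*x*(-140 + x))
(-15565 - 210784) + R(-325, -346) = (-15565 - 210784) + (15 - 6*(-325)**2 + 840*(-325)) = -226349 + (15 - 6*105625 - 273000) = -226349 + (15 - 633750 - 273000) = -226349 - 906735 = -1133084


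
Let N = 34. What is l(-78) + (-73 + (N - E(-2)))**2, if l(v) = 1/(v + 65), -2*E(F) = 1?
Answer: 77073/52 ≈ 1482.2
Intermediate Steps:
E(F) = -1/2 (E(F) = -1/2*1 = -1/2)
l(v) = 1/(65 + v)
l(-78) + (-73 + (N - E(-2)))**2 = 1/(65 - 78) + (-73 + (34 - 1*(-1/2)))**2 = 1/(-13) + (-73 + (34 + 1/2))**2 = -1/13 + (-73 + 69/2)**2 = -1/13 + (-77/2)**2 = -1/13 + 5929/4 = 77073/52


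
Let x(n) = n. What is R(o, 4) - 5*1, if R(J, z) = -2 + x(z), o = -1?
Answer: -3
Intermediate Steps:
R(J, z) = -2 + z
R(o, 4) - 5*1 = (-2 + 4) - 5*1 = 2 - 5 = -3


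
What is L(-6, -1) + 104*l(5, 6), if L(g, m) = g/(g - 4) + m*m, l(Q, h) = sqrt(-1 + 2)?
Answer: 528/5 ≈ 105.60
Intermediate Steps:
l(Q, h) = 1 (l(Q, h) = sqrt(1) = 1)
L(g, m) = m**2 + g/(-4 + g) (L(g, m) = g/(-4 + g) + m**2 = m**2 + g/(-4 + g))
L(-6, -1) + 104*l(5, 6) = (-6 - 4*(-1)**2 - 6*(-1)**2)/(-4 - 6) + 104*1 = (-6 - 4*1 - 6*1)/(-10) + 104 = -(-6 - 4 - 6)/10 + 104 = -1/10*(-16) + 104 = 8/5 + 104 = 528/5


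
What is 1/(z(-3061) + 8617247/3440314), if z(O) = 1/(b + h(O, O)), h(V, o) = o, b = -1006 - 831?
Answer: 4212664493/10550958873 ≈ 0.39927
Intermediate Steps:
b = -1837
z(O) = 1/(-1837 + O)
1/(z(-3061) + 8617247/3440314) = 1/(1/(-1837 - 3061) + 8617247/3440314) = 1/(1/(-4898) + 8617247*(1/3440314)) = 1/(-1/4898 + 8617247/3440314) = 1/(10550958873/4212664493) = 4212664493/10550958873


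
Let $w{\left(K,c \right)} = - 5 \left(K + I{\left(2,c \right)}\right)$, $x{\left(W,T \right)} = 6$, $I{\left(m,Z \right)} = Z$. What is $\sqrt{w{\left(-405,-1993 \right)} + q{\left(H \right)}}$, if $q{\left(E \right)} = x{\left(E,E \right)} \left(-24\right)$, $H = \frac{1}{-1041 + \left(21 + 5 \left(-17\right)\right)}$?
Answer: $\sqrt{11846} \approx 108.84$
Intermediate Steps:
$H = - \frac{1}{1105}$ ($H = \frac{1}{-1041 + \left(21 - 85\right)} = \frac{1}{-1041 - 64} = \frac{1}{-1105} = - \frac{1}{1105} \approx -0.00090498$)
$q{\left(E \right)} = -144$ ($q{\left(E \right)} = 6 \left(-24\right) = -144$)
$w{\left(K,c \right)} = - 5 K - 5 c$ ($w{\left(K,c \right)} = - 5 \left(K + c\right) = - 5 K - 5 c$)
$\sqrt{w{\left(-405,-1993 \right)} + q{\left(H \right)}} = \sqrt{\left(\left(-5\right) \left(-405\right) - -9965\right) - 144} = \sqrt{\left(2025 + 9965\right) - 144} = \sqrt{11990 - 144} = \sqrt{11846}$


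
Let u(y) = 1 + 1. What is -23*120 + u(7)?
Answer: -2758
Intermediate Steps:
u(y) = 2
-23*120 + u(7) = -23*120 + 2 = -2760 + 2 = -2758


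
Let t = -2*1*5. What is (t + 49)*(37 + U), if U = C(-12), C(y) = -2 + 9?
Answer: 1716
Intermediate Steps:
C(y) = 7
U = 7
t = -10 (t = -2*5 = -10)
(t + 49)*(37 + U) = (-10 + 49)*(37 + 7) = 39*44 = 1716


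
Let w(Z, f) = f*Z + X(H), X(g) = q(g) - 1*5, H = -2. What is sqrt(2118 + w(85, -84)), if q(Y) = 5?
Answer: 9*I*sqrt(62) ≈ 70.866*I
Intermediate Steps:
X(g) = 0 (X(g) = 5 - 1*5 = 5 - 5 = 0)
w(Z, f) = Z*f (w(Z, f) = f*Z + 0 = Z*f + 0 = Z*f)
sqrt(2118 + w(85, -84)) = sqrt(2118 + 85*(-84)) = sqrt(2118 - 7140) = sqrt(-5022) = 9*I*sqrt(62)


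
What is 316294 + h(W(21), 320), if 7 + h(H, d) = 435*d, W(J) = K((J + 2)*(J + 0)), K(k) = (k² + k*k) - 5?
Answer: 455487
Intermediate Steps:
K(k) = -5 + 2*k² (K(k) = (k² + k²) - 5 = 2*k² - 5 = -5 + 2*k²)
W(J) = -5 + 2*J²*(2 + J)² (W(J) = -5 + 2*((J + 2)*(J + 0))² = -5 + 2*((2 + J)*J)² = -5 + 2*(J*(2 + J))² = -5 + 2*(J²*(2 + J)²) = -5 + 2*J²*(2 + J)²)
h(H, d) = -7 + 435*d
316294 + h(W(21), 320) = 316294 + (-7 + 435*320) = 316294 + (-7 + 139200) = 316294 + 139193 = 455487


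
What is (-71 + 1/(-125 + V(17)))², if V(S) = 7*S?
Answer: 182329/36 ≈ 5064.7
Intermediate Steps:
(-71 + 1/(-125 + V(17)))² = (-71 + 1/(-125 + 7*17))² = (-71 + 1/(-125 + 119))² = (-71 + 1/(-6))² = (-71 - ⅙)² = (-427/6)² = 182329/36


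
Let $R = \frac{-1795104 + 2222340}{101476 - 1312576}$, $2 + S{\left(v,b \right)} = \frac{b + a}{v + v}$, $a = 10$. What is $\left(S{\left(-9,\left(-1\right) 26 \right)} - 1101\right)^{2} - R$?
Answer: $\frac{9929666552768}{8174925} \approx 1.2147 \cdot 10^{6}$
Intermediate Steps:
$S{\left(v,b \right)} = -2 + \frac{10 + b}{2 v}$ ($S{\left(v,b \right)} = -2 + \frac{b + 10}{v + v} = -2 + \frac{10 + b}{2 v}$)
$R = - \frac{35603}{100925}$ ($R = \frac{427236}{-1211100} = 427236 \left(- \frac{1}{1211100}\right) = - \frac{35603}{100925} \approx -0.35277$)
$\left(S{\left(-9,\left(-1\right) 26 \right)} - 1101\right)^{2} - R = \left(\frac{10 - 26 - -36}{2 \left(-9\right)} - 1101\right)^{2} - - \frac{35603}{100925} = \left(\frac{1}{2} \left(- \frac{1}{9}\right) \left(10 - 26 + 36\right) - 1101\right)^{2} + \frac{35603}{100925} = \left(\frac{1}{2} \left(- \frac{1}{9}\right) 20 - 1101\right)^{2} + \frac{35603}{100925} = \left(- \frac{10}{9} - 1101\right)^{2} + \frac{35603}{100925} = \left(- \frac{9919}{9}\right)^{2} + \frac{35603}{100925} = \frac{98386561}{81} + \frac{35603}{100925} = \frac{9929666552768}{8174925}$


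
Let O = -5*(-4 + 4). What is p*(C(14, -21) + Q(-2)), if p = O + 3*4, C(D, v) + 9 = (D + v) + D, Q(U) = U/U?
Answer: -12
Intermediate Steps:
Q(U) = 1
O = 0 (O = -5*0 = 0)
C(D, v) = -9 + v + 2*D (C(D, v) = -9 + ((D + v) + D) = -9 + (v + 2*D) = -9 + v + 2*D)
p = 12 (p = 0 + 3*4 = 0 + 12 = 12)
p*(C(14, -21) + Q(-2)) = 12*((-9 - 21 + 2*14) + 1) = 12*((-9 - 21 + 28) + 1) = 12*(-2 + 1) = 12*(-1) = -12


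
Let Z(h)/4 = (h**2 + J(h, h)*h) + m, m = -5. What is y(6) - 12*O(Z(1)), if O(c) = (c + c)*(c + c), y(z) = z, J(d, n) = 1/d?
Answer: -6906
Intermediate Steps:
Z(h) = -16 + 4*h**2 (Z(h) = 4*((h**2 + h/h) - 5) = 4*((h**2 + 1) - 5) = 4*((1 + h**2) - 5) = 4*(-4 + h**2) = -16 + 4*h**2)
O(c) = 4*c**2 (O(c) = (2*c)*(2*c) = 4*c**2)
y(6) - 12*O(Z(1)) = 6 - 48*(-16 + 4*1**2)**2 = 6 - 48*(-16 + 4*1)**2 = 6 - 48*(-16 + 4)**2 = 6 - 48*(-12)**2 = 6 - 48*144 = 6 - 12*576 = 6 - 6912 = -6906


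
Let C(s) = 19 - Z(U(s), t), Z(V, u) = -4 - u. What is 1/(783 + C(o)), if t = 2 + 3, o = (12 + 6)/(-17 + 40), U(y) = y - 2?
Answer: 1/811 ≈ 0.0012330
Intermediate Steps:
U(y) = -2 + y
o = 18/23 ≈ 0.78261
t = 5
C(s) = 28 (C(s) = 19 - (-4 - 1*5) = 19 - (-4 - 5) = 19 - 1*(-9) = 19 + 9 = 28)
1/(783 + C(o)) = 1/(783 + 28) = 1/811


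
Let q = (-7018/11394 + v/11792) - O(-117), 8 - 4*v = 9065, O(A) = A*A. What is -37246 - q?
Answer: -6329927963231/268716096 ≈ -23556.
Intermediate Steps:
O(A) = A²
v = -9057/4 (v = 2 - ¼*9065 = 2 - 9065/4 = -9057/4 ≈ -2264.3)
q = -3678671748385/268716096 (q = (-7018/11394 - 9057/4/11792) - 1*(-117)² = (-7018*1/11394 - 9057/4*1/11792) - 1*13689 = (-3509/5697 - 9057/47168) - 13689 = -217110241/268716096 - 13689 = -3678671748385/268716096 ≈ -13690.)
-37246 - q = -37246 - 1*(-3678671748385/268716096) = -37246 + 3678671748385/268716096 = -6329927963231/268716096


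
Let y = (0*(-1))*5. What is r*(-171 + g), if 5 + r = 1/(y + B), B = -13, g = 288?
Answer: -594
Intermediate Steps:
y = 0 (y = 0*5 = 0)
r = -66/13 (r = -5 + 1/(0 - 13) = -5 + 1/(-13) = -5 - 1/13 = -66/13 ≈ -5.0769)
r*(-171 + g) = -66*(-171 + 288)/13 = -66/13*117 = -594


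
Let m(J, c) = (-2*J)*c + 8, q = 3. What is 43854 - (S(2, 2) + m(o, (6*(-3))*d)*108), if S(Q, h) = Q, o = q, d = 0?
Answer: 42988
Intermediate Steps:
o = 3
m(J, c) = 8 - 2*J*c (m(J, c) = -2*J*c + 8 = 8 - 2*J*c)
43854 - (S(2, 2) + m(o, (6*(-3))*d)*108) = 43854 - (2 + (8 - 2*3*(6*(-3))*0)*108) = 43854 - (2 + (8 - 2*3*(-18*0))*108) = 43854 - (2 + (8 - 2*3*0)*108) = 43854 - (2 + (8 + 0)*108) = 43854 - (2 + 8*108) = 43854 - (2 + 864) = 43854 - 1*866 = 43854 - 866 = 42988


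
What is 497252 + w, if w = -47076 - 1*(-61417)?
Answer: 511593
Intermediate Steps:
w = 14341 (w = -47076 + 61417 = 14341)
497252 + w = 497252 + 14341 = 511593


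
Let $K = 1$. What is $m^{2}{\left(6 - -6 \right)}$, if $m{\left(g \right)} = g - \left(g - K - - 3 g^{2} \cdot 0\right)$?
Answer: $1$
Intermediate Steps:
$m{\left(g \right)} = 1$ ($m{\left(g \right)} = g - \left(-1 + g - - 3 g^{2} \cdot 0\right) = g - \left(-1 + g\right) = 1$)
$m^{2}{\left(6 - -6 \right)} = 1^{2} = 1$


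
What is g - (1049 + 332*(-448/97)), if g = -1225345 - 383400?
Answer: -156001282/97 ≈ -1.6083e+6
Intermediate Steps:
g = -1608745
g - (1049 + 332*(-448/97)) = -1608745 - (1049 + 332*(-448/97)) = -1608745 - (1049 - 148736/97) = -1608745 - 1*(-46983/97) = -1608745 + 46983/97 = -156001282/97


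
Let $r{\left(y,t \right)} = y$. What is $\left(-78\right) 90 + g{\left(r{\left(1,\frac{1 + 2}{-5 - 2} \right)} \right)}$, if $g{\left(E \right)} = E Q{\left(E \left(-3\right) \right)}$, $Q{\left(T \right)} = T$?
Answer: $-7023$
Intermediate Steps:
$g{\left(E \right)} = - 3 E^{2}$ ($g{\left(E \right)} = E E \left(-3\right) = E \left(- 3 E\right) = - 3 E^{2}$)
$\left(-78\right) 90 + g{\left(r{\left(1,\frac{1 + 2}{-5 - 2} \right)} \right)} = \left(-78\right) 90 - 3 \cdot 1^{2} = -7020 - 3 = -7023$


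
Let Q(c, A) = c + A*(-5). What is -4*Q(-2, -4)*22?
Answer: -1584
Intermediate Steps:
Q(c, A) = c - 5*A
-4*Q(-2, -4)*22 = -4*(-2 - 5*(-4))*22 = -4*(-2 + 20)*22 = -4*18*22 = -72*22 = -1584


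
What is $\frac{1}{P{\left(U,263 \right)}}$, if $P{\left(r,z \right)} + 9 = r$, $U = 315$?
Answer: $\frac{1}{306} \approx 0.003268$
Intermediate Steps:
$P{\left(r,z \right)} = -9 + r$
$\frac{1}{P{\left(U,263 \right)}} = \frac{1}{-9 + 315} = \frac{1}{306}$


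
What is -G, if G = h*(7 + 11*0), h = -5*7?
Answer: 245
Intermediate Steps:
h = -35
G = -245 (G = -35*(7 + 11*0) = -35*(7 + 0) = -35*7 = -245)
-G = -1*(-245) = 245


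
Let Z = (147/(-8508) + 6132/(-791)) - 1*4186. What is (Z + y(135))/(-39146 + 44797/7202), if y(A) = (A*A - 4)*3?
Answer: -58241757880163/45167512218630 ≈ -1.2895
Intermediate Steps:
Z = -1343968921/320468 (Z = (147*(-1/8508) + 6132*(-1/791)) - 4186 = (-49/2836 - 876/113) - 4186 = -2489873/320468 - 4186 = -1343968921/320468 ≈ -4193.8)
y(A) = -12 + 3*A**2 (y(A) = (A**2 - 4)*3 = (-4 + A**2)*3 = -12 + 3*A**2)
(Z + y(135))/(-39146 + 44797/7202) = (-1343968921/320468 + (-12 + 3*135**2))/(-39146 + 44797/7202) = (-1343968921/320468 + (-12 + 3*18225))/(-39146 + 44797*(1/7202)) = (-1343968921/320468 + (-12 + 54675))/(-39146 + 44797/7202) = (-1343968921/320468 + 54663)/(-281884695/7202) = (16173773363/320468)*(-7202/281884695) = -58241757880163/45167512218630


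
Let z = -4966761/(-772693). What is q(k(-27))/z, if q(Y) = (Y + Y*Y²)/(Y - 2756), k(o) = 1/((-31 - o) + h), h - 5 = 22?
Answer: -409527290/166544054059203 ≈ -2.4590e-6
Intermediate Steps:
h = 27 (h = 5 + 22 = 27)
k(o) = 1/(-4 - o) (k(o) = 1/((-31 - o) + 27) = 1/(-4 - o))
z = 4966761/772693 (z = -4966761*(-1/772693) = 4966761/772693 ≈ 6.4279)
q(Y) = (Y + Y³)/(-2756 + Y)
q(k(-27))/z = ((-1/(4 - 27) + (-1/(4 - 27))³)/(-2756 - 1/(4 - 27)))/(4966761/772693) = ((-1/(-23) + (-1/(-23))³)/(-2756 - 1/(-23)))*(772693/4966761) = ((-1*(-1/23) + (-1*(-1/23))³)/(-2756 - 1*(-1/23)))*(772693/4966761) = ((1/23 + (1/23)³)/(-2756 + 1/23))*(772693/4966761) = ((1/23 + 1/12167)/(-63387/23))*(772693/4966761) = -23/63387*530/12167*(772693/4966761) = -530/33531723*772693/4966761 = -409527290/166544054059203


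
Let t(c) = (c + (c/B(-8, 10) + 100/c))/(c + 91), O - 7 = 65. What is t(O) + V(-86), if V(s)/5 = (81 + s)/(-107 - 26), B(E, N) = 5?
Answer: 1417583/1951110 ≈ 0.72655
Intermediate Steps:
O = 72 (O = 7 + 65 = 72)
t(c) = (100/c + 6*c/5)/(91 + c) (t(c) = (c + (c/5 + 100/c))/(c + 91) = (c + (c*(1/5) + 100/c))/(91 + c) = (c + (c/5 + 100/c))/(91 + c) = (c + (100/c + c/5))/(91 + c) = (100/c + 6*c/5)/(91 + c))
V(s) = -405/133 - 5*s/133 (V(s) = 5*((81 + s)/(-107 - 26)) = 5*((81 + s)/(-133)) = 5*((81 + s)*(-1/133)) = 5*(-81/133 - s/133) = -405/133 - 5*s/133)
t(O) + V(-86) = (2/5)*(250 + 3*72**2)/(72*(91 + 72)) + (-405/133 - 5/133*(-86)) = (2/5)*(1/72)*(250 + 3*5184)/163 + (-405/133 + 430/133) = (2/5)*(1/72)*(1/163)*(250 + 15552) + 25/133 = (2/5)*(1/72)*(1/163)*15802 + 25/133 = 7901/14670 + 25/133 = 1417583/1951110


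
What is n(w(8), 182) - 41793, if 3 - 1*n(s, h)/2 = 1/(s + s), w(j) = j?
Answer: -334297/8 ≈ -41787.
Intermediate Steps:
n(s, h) = 6 - 1/s (n(s, h) = 6 - 2/(s + s) = 6 - 2*1/(2*s) = 6 - 1/s)
n(w(8), 182) - 41793 = (6 - 1/8) - 41793 = 47/8 - 41793 = -334297/8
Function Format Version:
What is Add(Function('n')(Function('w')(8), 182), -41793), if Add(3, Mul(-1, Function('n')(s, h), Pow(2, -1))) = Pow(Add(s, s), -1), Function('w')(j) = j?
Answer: Rational(-334297, 8) ≈ -41787.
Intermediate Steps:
Function('n')(s, h) = Add(6, Mul(-1, Pow(s, -1))) (Function('n')(s, h) = Add(6, Mul(-2, Pow(Add(s, s), -1))) = Add(6, Mul(-2, Pow(Mul(2, s), -1))) = Add(6, Mul(-2, Mul(Rational(1, 2), Pow(s, -1)))) = Add(6, Mul(-1, Pow(s, -1))))
Add(Function('n')(Function('w')(8), 182), -41793) = Add(Add(6, Mul(-1, Pow(8, -1))), -41793) = Add(Add(6, Mul(-1, Rational(1, 8))), -41793) = Add(Add(6, Rational(-1, 8)), -41793) = Add(Rational(47, 8), -41793) = Rational(-334297, 8)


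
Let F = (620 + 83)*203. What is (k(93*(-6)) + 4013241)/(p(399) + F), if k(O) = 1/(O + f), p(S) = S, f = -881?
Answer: 2887526899/102966206 ≈ 28.043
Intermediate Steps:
F = 142709 (F = 703*203 = 142709)
k(O) = 1/(-881 + O) (k(O) = 1/(O - 881) = 1/(-881 + O))
(k(93*(-6)) + 4013241)/(p(399) + F) = (1/(-881 + 93*(-6)) + 4013241)/(399 + 142709) = (1/(-881 - 558) + 4013241)/143108 = (1/(-1439) + 4013241)*(1/143108) = (-1/1439 + 4013241)*(1/143108) = (5775053798/1439)*(1/143108) = 2887526899/102966206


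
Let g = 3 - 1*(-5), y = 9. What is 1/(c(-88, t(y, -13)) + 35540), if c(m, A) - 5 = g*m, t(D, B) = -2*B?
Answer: 1/34841 ≈ 2.8702e-5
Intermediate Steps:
g = 8 (g = 3 + 5 = 8)
c(m, A) = 5 + 8*m
1/(c(-88, t(y, -13)) + 35540) = 1/((5 + 8*(-88)) + 35540) = 1/((5 - 704) + 35540) = 1/(-699 + 35540) = 1/34841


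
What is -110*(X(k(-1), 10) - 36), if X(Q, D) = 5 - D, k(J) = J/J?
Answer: 4510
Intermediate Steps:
k(J) = 1
-110*(X(k(-1), 10) - 36) = -110*((5 - 1*10) - 36) = -110*((5 - 10) - 36) = -110*(-5 - 36) = -110*(-41) = 4510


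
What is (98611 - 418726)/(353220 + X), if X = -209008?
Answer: -320115/144212 ≈ -2.2198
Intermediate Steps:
(98611 - 418726)/(353220 + X) = (98611 - 418726)/(353220 - 209008) = -320115/144212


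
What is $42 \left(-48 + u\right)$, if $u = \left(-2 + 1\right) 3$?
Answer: $-2142$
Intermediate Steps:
$u = -3$ ($u = \left(-1\right) 3 = -3$)
$42 \left(-48 + u\right) = 42 \left(-48 - 3\right) = 42 \left(-51\right) = -2142$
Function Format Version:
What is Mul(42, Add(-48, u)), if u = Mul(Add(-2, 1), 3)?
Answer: -2142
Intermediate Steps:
u = -3 (u = Mul(-1, 3) = -3)
Mul(42, Add(-48, u)) = Mul(42, Add(-48, -3)) = Mul(42, -51) = -2142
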